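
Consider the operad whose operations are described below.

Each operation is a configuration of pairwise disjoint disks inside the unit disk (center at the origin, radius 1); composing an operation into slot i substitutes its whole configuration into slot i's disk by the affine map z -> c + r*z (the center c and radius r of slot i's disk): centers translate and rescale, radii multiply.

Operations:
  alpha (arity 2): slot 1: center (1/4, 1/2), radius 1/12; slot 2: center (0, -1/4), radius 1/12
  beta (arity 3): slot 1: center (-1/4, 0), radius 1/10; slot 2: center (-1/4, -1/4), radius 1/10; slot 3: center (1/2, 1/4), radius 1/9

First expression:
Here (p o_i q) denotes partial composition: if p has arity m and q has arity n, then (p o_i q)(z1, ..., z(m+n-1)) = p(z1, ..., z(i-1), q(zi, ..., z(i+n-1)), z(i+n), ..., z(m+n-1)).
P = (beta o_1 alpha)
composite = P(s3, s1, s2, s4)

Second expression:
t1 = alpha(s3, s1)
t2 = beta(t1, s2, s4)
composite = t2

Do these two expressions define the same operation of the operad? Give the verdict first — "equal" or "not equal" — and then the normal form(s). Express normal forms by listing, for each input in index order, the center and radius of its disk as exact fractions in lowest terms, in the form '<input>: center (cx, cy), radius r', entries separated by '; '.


The first expression, normalized: s1: center (-1/4, -1/40), radius 1/120; s2: center (-1/4, -1/4), radius 1/10; s3: center (-9/40, 1/20), radius 1/120; s4: center (1/2, 1/4), radius 1/9
The second expression, normalized: s1: center (-1/4, -1/40), radius 1/120; s2: center (-1/4, -1/4), radius 1/10; s3: center (-9/40, 1/20), radius 1/120; s4: center (1/2, 1/4), radius 1/9
The forms coincide; equal.

equal; both compose to s1: center (-1/4, -1/40), radius 1/120; s2: center (-1/4, -1/4), radius 1/10; s3: center (-9/40, 1/20), radius 1/120; s4: center (1/2, 1/4), radius 1/9


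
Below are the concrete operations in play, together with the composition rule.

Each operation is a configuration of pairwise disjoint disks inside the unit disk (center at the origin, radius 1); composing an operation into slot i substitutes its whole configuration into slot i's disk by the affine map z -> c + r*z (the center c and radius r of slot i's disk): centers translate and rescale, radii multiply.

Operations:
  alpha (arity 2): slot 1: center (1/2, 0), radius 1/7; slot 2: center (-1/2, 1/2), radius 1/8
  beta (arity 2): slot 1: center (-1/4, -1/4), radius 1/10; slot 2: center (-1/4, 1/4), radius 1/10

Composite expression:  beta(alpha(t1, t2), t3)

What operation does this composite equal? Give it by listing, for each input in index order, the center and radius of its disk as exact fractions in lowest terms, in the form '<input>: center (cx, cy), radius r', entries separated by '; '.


Nesting under beta composes maps z -> c + r*z down each t-path.
tracing t1 down its 2-map path: center (-1/5, -1/4), radius 1/70
tracing t2 down its 2-map path: center (-3/10, -1/5), radius 1/80
tracing t3 down its 1-map path: center (-1/4, 1/4), radius 1/10

t1: center (-1/5, -1/4), radius 1/70; t2: center (-3/10, -1/5), radius 1/80; t3: center (-1/4, 1/4), radius 1/10


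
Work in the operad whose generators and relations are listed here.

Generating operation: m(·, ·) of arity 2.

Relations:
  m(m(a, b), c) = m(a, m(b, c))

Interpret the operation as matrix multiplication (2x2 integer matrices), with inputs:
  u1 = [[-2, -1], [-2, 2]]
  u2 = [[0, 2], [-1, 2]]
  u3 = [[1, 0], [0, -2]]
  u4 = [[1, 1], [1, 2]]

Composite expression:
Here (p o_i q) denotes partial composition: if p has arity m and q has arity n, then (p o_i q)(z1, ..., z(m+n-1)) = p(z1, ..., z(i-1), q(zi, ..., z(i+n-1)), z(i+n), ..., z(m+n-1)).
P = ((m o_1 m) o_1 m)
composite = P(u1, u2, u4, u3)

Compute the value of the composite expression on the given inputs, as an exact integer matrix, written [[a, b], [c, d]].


[[-5, 22], [-2, 4]]


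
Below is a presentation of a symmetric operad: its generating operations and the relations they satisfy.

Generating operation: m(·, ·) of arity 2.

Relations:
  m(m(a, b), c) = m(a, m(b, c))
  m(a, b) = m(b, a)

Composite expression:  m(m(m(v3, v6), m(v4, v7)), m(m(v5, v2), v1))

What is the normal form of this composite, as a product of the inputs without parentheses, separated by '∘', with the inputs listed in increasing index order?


Reordering under m is free, so list the v-inputs canonically.
m(v3, v6) flattens to v3 ∘ v6
m(v4, v7) flattens to v4 ∘ v7
m(m(v3, v6), m(v4, v7)) flattens to v3 ∘ v6 ∘ v4 ∘ v7
m(v5, v2) flattens to v5 ∘ v2
m(m(v5, v2), v1) flattens to v5 ∘ v2 ∘ v1
m(m(m(v3, v6), m(v4, v7)), m(m(v5, v2), v1)) flattens to v3 ∘ v6 ∘ v4 ∘ v7 ∘ v5 ∘ v2 ∘ v1
putting the inputs in ascending order: v1 ∘ v2 ∘ v3 ∘ v4 ∘ v5 ∘ v6 ∘ v7

v1 ∘ v2 ∘ v3 ∘ v4 ∘ v5 ∘ v6 ∘ v7


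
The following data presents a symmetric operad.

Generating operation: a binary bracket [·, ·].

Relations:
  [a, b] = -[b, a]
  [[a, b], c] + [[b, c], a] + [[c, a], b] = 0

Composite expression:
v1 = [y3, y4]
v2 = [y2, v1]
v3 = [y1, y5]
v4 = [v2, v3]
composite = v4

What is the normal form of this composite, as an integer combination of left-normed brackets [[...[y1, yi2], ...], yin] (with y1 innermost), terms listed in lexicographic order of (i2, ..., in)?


-[[[[y1, y5], y2], y3], y4] + [[[[y1, y5], y2], y4], y3] + [[[[y1, y5], y3], y4], y2] - [[[[y1, y5], y4], y3], y2]


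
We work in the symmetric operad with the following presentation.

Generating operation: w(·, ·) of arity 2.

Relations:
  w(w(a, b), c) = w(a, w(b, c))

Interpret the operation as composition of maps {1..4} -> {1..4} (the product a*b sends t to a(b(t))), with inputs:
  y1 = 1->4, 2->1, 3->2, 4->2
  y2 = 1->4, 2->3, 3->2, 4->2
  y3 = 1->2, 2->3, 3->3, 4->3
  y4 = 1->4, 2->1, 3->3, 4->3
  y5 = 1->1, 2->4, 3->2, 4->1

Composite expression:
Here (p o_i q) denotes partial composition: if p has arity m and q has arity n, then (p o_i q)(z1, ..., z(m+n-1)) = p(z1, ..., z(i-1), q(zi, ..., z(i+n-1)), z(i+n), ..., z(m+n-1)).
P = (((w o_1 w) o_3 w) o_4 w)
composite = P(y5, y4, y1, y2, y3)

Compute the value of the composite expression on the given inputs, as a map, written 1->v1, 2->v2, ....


w(y5, y4) = 1->1, 2->1, 3->2, 4->2
w(y2, y3) = 1->3, 2->2, 3->2, 4->2
w(y1, w(y2, y3)) = 1->2, 2->1, 3->1, 4->1
w(w(y5, y4), w(y1, w(y2, y3))) = 1->1, 2->1, 3->1, 4->1

1->1, 2->1, 3->1, 4->1


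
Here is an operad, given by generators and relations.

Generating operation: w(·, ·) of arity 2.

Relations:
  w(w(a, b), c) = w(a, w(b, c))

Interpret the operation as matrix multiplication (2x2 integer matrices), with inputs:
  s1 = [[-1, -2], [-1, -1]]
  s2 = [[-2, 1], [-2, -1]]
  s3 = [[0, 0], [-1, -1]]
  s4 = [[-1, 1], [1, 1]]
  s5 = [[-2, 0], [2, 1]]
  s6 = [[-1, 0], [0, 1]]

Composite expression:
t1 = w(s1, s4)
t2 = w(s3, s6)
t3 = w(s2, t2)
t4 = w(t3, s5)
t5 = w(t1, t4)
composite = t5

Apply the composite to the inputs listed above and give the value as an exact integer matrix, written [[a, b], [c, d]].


[[-8, -2], [-8, -2]]

w(s1, s4) = [[-1, -3], [0, -2]]
w(s3, s6) = [[0, 0], [1, -1]]
w(s2, w(s3, s6)) = [[1, -1], [-1, 1]]
w(w(s2, w(s3, s6)), s5) = [[-4, -1], [4, 1]]
w(w(s1, s4), w(w(s2, w(s3, s6)), s5)) = [[-8, -2], [-8, -2]]


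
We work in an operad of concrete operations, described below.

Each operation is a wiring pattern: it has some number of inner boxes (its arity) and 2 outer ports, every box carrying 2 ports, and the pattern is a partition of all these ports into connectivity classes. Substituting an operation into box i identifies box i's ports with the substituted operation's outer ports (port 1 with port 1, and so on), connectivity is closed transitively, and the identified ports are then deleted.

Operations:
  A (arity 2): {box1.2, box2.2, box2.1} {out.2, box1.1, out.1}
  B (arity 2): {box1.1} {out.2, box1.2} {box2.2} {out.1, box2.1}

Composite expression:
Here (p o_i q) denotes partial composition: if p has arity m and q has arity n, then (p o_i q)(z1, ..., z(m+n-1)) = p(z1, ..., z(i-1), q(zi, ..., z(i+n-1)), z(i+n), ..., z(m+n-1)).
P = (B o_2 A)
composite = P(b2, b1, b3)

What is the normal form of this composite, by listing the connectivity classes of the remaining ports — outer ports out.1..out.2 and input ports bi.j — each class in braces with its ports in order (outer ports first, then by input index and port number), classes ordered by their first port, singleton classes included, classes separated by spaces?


{out.1, b1.1} {out.2, b2.2} {b1.2, b3.1, b3.2} {b2.1}

Treat the ports identified at B as solder joints: merge, then drop.
composing A on (b1, b3), with out.j its own outer ports: {out.1, out.2, b1.1} {b1.2, b3.1, b3.2}
composing B on (b2, b1, b3), with out.j its own outer ports: {out.1, b1.1} {out.2, b2.2} {b1.2, b3.1, b3.2} {b2.1}


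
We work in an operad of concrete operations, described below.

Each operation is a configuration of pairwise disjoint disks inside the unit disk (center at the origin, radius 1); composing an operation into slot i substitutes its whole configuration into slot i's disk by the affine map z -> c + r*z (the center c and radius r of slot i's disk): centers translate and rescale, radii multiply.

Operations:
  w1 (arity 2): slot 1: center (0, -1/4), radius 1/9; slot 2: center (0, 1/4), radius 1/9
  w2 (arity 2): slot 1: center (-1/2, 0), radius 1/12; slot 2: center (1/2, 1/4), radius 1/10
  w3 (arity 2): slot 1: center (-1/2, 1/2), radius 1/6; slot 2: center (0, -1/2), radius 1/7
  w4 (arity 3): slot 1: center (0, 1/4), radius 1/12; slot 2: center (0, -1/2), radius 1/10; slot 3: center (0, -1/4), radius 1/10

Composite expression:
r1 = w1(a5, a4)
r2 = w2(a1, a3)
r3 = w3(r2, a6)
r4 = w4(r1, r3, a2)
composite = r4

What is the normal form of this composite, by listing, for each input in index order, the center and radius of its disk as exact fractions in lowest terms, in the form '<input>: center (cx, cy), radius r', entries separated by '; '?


a1: center (-7/120, -9/20), radius 1/720; a2: center (0, -1/4), radius 1/10; a3: center (-1/24, -107/240), radius 1/600; a4: center (0, 13/48), radius 1/108; a5: center (0, 11/48), radius 1/108; a6: center (0, -11/20), radius 1/70

Affine substitution under w4: radii multiply and a-centers shift.
input a5: applying the 2 nested substitutions gives center (0, 11/48), radius 1/108
input a4: applying the 2 nested substitutions gives center (0, 13/48), radius 1/108
input a1: applying the 3 nested substitutions gives center (-7/120, -9/20), radius 1/720
input a3: applying the 3 nested substitutions gives center (-1/24, -107/240), radius 1/600
input a6: applying the 2 nested substitutions gives center (0, -11/20), radius 1/70
input a2: applying the 1 nested substitution gives center (0, -1/4), radius 1/10


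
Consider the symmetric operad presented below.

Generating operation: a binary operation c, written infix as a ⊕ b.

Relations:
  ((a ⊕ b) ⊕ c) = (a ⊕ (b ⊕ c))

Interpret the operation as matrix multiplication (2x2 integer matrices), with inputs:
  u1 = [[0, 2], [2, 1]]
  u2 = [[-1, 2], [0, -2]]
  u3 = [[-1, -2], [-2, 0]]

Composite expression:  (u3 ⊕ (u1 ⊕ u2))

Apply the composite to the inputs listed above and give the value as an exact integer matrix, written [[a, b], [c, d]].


[[4, 0], [0, 8]]

(u1 ⊕ u2) = [[0, -4], [-2, 2]]
(u3 ⊕ (u1 ⊕ u2)) = [[4, 0], [0, 8]]


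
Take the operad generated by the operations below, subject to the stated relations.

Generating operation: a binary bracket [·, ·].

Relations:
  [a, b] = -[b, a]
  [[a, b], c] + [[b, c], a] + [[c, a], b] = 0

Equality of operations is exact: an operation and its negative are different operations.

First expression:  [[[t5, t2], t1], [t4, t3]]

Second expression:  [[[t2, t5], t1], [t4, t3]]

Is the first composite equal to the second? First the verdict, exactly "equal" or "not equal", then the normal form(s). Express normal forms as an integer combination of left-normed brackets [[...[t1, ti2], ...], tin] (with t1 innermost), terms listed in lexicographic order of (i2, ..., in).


not equal; the first gives -[[[[t1, t2], t5], t3], t4] + [[[[t1, t2], t5], t4], t3] + [[[[t1, t5], t2], t3], t4] - [[[[t1, t5], t2], t4], t3] and the second [[[[t1, t2], t5], t3], t4] - [[[[t1, t2], t5], t4], t3] - [[[[t1, t5], t2], t3], t4] + [[[[t1, t5], t2], t4], t3]

Reducing the first expression gives -[[[[t1, t2], t5], t3], t4] + [[[[t1, t2], t5], t4], t3] + [[[[t1, t5], t2], t3], t4] - [[[[t1, t5], t2], t4], t3]
Reducing the second expression gives [[[[t1, t2], t5], t3], t4] - [[[[t1, t2], t5], t4], t3] - [[[[t1, t5], t2], t3], t4] + [[[[t1, t5], t2], t4], t3]
They disagree, so not equal.


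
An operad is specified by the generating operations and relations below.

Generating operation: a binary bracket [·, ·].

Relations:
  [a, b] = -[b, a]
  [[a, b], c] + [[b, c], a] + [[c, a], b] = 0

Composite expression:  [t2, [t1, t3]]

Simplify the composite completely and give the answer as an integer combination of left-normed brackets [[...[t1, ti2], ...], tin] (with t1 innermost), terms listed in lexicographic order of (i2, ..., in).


-[[t1, t3], t2]

A multilinear Lie element is pinned by t1-initial words (t1 innermost).
Composite bracket: [t2, [t1, t3]]
Each bracket splits as ab - ba, giving 4 signed words (2^2 = 4).
Words beginning with t1 determine it all:
  the word t1t3t2 carries sign -1 and contributes -[[t1, t3], t2]


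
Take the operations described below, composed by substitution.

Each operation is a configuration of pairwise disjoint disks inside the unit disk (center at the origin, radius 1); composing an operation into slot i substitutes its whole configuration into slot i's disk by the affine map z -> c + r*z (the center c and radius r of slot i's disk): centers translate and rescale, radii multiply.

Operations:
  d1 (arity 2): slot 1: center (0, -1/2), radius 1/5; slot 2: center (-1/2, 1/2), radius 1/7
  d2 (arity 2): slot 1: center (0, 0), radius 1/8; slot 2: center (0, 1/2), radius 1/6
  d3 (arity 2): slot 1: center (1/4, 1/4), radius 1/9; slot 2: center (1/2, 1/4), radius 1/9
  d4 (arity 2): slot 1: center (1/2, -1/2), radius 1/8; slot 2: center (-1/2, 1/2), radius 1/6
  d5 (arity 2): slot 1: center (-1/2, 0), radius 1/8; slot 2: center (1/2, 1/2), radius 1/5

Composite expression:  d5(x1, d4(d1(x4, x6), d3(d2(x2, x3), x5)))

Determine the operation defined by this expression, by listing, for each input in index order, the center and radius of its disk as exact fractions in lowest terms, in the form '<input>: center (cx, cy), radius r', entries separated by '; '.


x1: center (-1/2, 0), radius 1/8; x2: center (49/120, 73/120), radius 1/2160; x3: center (49/120, 659/1080), radius 1/1620; x4: center (3/5, 31/80), radius 1/200; x5: center (5/12, 73/120), radius 1/270; x6: center (47/80, 33/80), radius 1/280

Nesting under d5 composes maps z -> c + r*z down each x-path.
input x1: applying the 1 nested substitution gives center (-1/2, 0), radius 1/8
input x4: applying the 3 nested substitutions gives center (3/5, 31/80), radius 1/200
input x6: applying the 3 nested substitutions gives center (47/80, 33/80), radius 1/280
input x2: applying the 4 nested substitutions gives center (49/120, 73/120), radius 1/2160
input x3: applying the 4 nested substitutions gives center (49/120, 659/1080), radius 1/1620
input x5: applying the 3 nested substitutions gives center (5/12, 73/120), radius 1/270


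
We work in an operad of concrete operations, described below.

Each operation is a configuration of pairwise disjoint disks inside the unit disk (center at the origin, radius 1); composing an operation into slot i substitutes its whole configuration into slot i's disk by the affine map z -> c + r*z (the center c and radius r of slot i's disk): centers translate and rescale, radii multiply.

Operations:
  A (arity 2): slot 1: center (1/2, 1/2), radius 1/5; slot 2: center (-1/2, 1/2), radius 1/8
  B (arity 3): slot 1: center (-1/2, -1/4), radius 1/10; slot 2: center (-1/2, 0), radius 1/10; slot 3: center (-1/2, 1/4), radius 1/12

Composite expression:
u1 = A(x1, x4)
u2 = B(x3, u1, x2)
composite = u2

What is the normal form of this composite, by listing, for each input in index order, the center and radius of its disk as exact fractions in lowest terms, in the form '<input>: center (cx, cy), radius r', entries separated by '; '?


Nesting under B composes maps z -> c + r*z down each x-path.
for x3, the 1-step affine chain lands on center (-1/2, -1/4), radius 1/10
for x1, the 2-step affine chain lands on center (-9/20, 1/20), radius 1/50
for x4, the 2-step affine chain lands on center (-11/20, 1/20), radius 1/80
for x2, the 1-step affine chain lands on center (-1/2, 1/4), radius 1/12

x1: center (-9/20, 1/20), radius 1/50; x2: center (-1/2, 1/4), radius 1/12; x3: center (-1/2, -1/4), radius 1/10; x4: center (-11/20, 1/20), radius 1/80


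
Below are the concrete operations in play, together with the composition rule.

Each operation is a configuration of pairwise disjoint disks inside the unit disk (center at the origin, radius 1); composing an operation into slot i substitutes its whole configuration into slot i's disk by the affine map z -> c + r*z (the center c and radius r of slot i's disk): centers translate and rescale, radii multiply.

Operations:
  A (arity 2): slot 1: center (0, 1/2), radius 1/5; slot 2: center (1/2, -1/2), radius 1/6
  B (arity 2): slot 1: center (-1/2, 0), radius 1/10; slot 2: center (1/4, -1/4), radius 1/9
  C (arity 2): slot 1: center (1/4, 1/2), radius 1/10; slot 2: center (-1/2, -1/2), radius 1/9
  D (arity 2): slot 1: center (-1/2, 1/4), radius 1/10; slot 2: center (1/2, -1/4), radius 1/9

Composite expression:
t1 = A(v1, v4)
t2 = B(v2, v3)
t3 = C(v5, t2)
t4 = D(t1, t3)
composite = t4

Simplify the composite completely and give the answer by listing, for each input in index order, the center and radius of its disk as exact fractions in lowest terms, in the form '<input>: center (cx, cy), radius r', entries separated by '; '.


v1: center (-1/2, 3/10), radius 1/50; v2: center (71/162, -11/36), radius 1/810; v3: center (145/324, -25/81), radius 1/729; v4: center (-9/20, 1/5), radius 1/60; v5: center (19/36, -7/36), radius 1/90

Each v-disk chains the slot maps above it in D; radii multiply.
input v1: applying the 2 nested substitutions gives center (-1/2, 3/10), radius 1/50
input v4: applying the 2 nested substitutions gives center (-9/20, 1/5), radius 1/60
input v5: applying the 2 nested substitutions gives center (19/36, -7/36), radius 1/90
input v2: applying the 3 nested substitutions gives center (71/162, -11/36), radius 1/810
input v3: applying the 3 nested substitutions gives center (145/324, -25/81), radius 1/729


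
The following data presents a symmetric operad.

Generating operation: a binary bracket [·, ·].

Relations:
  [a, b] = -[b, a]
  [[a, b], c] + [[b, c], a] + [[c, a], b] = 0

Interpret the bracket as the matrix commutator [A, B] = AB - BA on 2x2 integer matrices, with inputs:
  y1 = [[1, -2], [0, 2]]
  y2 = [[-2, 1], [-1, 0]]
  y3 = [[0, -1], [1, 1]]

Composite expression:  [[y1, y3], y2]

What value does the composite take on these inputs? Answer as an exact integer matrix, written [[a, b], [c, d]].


[[0, -6], [-6, 0]]

[y1, y3] = [[-2, -1], [1, 2]]
[[y1, y3], y2] = [[0, -6], [-6, 0]]


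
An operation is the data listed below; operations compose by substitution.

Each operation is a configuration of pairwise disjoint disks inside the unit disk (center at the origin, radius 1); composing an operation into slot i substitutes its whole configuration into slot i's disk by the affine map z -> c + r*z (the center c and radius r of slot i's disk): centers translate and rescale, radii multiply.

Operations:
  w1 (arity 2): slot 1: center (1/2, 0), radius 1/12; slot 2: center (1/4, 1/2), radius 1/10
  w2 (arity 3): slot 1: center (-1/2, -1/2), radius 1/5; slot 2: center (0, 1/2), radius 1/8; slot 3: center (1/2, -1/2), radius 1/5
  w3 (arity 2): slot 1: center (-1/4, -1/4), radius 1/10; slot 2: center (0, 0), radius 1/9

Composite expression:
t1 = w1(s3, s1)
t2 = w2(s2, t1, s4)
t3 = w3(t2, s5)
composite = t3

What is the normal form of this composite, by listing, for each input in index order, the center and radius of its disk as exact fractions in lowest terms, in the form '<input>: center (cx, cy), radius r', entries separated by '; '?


s1: center (-79/320, -31/160), radius 1/800; s2: center (-3/10, -3/10), radius 1/50; s3: center (-39/160, -1/5), radius 1/960; s4: center (-1/5, -3/10), radius 1/50; s5: center (0, 0), radius 1/9

Affine substitution under w3: radii multiply and s-centers shift.
s2: after 2 affine steps, its disk has center (-3/10, -3/10), radius 1/50
s3: after 3 affine steps, its disk has center (-39/160, -1/5), radius 1/960
s1: after 3 affine steps, its disk has center (-79/320, -31/160), radius 1/800
s4: after 2 affine steps, its disk has center (-1/5, -3/10), radius 1/50
s5: after 1 affine step, its disk has center (0, 0), radius 1/9


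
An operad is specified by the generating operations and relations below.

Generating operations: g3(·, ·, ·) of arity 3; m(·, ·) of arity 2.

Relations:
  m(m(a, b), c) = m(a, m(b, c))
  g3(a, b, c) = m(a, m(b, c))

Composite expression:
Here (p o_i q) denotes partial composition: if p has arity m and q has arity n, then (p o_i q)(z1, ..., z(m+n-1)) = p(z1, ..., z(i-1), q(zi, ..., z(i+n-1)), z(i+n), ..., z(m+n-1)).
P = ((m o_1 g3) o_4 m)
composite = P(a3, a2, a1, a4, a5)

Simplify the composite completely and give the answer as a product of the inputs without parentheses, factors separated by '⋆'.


a3 ⋆ a2 ⋆ a1 ⋆ a4 ⋆ a5

Key point: m is associative — brackets drop, the a-order remains.
g3(a3, a2, a1) collapses to a3 ⋆ a2 ⋆ a1
m(a4, a5) collapses to a4 ⋆ a5
m(g3(a3, a2, a1), m(a4, a5)) collapses to a3 ⋆ a2 ⋆ a1 ⋆ a4 ⋆ a5


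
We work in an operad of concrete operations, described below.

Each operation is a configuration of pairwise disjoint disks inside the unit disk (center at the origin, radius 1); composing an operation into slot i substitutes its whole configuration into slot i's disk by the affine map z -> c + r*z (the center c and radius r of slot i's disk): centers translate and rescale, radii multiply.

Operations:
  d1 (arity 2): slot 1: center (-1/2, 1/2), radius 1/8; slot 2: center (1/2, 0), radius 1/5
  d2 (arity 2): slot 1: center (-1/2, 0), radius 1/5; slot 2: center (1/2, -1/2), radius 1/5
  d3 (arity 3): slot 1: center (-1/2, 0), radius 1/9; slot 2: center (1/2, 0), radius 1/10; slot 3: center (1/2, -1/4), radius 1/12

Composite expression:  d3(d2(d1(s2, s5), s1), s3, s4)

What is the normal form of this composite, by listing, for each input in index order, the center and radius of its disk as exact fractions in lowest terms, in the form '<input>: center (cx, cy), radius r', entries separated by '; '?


Each s-disk chains the slot maps above it in d3; radii multiply.
tracing s2 down its 3-map path: center (-17/30, 1/90), radius 1/360
tracing s5 down its 3-map path: center (-49/90, 0), radius 1/225
tracing s1 down its 2-map path: center (-4/9, -1/18), radius 1/45
tracing s3 down its 1-map path: center (1/2, 0), radius 1/10
tracing s4 down its 1-map path: center (1/2, -1/4), radius 1/12

s1: center (-4/9, -1/18), radius 1/45; s2: center (-17/30, 1/90), radius 1/360; s3: center (1/2, 0), radius 1/10; s4: center (1/2, -1/4), radius 1/12; s5: center (-49/90, 0), radius 1/225


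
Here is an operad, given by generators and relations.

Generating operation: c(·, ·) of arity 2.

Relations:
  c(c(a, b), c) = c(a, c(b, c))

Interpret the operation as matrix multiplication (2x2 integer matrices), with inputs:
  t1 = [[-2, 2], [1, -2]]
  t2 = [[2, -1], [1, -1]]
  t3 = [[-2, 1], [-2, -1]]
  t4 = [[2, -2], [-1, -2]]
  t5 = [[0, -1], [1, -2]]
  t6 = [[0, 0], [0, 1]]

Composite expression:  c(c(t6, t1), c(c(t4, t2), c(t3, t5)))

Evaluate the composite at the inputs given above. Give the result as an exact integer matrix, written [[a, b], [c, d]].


[[0, 0], [16, -24]]

c(t6, t1) = [[0, 0], [1, -2]]
c(t4, t2) = [[2, 0], [-4, 3]]
c(t3, t5) = [[1, 0], [-1, 4]]
c(c(t4, t2), c(t3, t5)) = [[2, 0], [-7, 12]]
c(c(t6, t1), c(c(t4, t2), c(t3, t5))) = [[0, 0], [16, -24]]


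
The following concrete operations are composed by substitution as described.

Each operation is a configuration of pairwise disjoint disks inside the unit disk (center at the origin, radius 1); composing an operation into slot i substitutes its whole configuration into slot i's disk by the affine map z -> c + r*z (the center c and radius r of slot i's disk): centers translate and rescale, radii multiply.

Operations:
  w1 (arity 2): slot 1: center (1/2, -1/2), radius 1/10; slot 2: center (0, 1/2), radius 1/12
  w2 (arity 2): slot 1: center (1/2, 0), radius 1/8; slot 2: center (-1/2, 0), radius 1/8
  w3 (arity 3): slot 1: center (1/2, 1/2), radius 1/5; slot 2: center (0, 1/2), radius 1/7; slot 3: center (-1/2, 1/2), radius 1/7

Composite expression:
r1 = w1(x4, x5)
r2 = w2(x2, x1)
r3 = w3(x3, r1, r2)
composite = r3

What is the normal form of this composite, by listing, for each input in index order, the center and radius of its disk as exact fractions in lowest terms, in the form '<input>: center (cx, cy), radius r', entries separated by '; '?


x1: center (-4/7, 1/2), radius 1/56; x2: center (-3/7, 1/2), radius 1/56; x3: center (1/2, 1/2), radius 1/5; x4: center (1/14, 3/7), radius 1/70; x5: center (0, 4/7), radius 1/84

Nesting under w3 composes maps z -> c + r*z down each x-path.
tracing x3 down its 1-map path: center (1/2, 1/2), radius 1/5
tracing x4 down its 2-map path: center (1/14, 3/7), radius 1/70
tracing x5 down its 2-map path: center (0, 4/7), radius 1/84
tracing x2 down its 2-map path: center (-3/7, 1/2), radius 1/56
tracing x1 down its 2-map path: center (-4/7, 1/2), radius 1/56


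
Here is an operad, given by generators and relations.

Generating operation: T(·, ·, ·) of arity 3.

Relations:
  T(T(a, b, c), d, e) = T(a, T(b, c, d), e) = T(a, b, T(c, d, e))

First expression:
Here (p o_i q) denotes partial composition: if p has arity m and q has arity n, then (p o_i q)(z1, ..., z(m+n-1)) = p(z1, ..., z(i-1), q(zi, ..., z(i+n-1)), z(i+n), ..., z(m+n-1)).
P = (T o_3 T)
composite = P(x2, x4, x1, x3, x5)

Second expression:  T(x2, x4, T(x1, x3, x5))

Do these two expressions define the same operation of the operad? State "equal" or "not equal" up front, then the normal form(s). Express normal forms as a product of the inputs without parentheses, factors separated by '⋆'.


In normal form, the first expression is x2 ⋆ x4 ⋆ x1 ⋆ x3 ⋆ x5
In normal form, the second expression is x2 ⋆ x4 ⋆ x1 ⋆ x3 ⋆ x5
Identical normal forms: equal.

equal — both sides give x2 ⋆ x4 ⋆ x1 ⋆ x3 ⋆ x5


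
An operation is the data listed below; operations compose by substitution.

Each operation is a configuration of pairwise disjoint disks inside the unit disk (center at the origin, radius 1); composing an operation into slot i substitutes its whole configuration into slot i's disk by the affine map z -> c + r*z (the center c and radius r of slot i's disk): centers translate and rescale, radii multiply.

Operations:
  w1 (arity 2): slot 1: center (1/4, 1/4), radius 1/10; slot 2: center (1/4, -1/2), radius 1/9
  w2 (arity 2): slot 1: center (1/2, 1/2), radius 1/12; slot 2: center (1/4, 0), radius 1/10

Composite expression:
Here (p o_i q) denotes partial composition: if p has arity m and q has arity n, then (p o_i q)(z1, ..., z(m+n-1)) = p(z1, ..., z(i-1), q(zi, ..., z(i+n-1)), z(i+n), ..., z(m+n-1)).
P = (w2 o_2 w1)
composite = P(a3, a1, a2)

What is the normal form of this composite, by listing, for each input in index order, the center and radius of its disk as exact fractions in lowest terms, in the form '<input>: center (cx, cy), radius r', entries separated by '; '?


Only the slot chain above each a matters under w2; compose those maps.
a3: after 1 affine step, its disk has center (1/2, 1/2), radius 1/12
a1: after 2 affine steps, its disk has center (11/40, 1/40), radius 1/100
a2: after 2 affine steps, its disk has center (11/40, -1/20), radius 1/90

a1: center (11/40, 1/40), radius 1/100; a2: center (11/40, -1/20), radius 1/90; a3: center (1/2, 1/2), radius 1/12


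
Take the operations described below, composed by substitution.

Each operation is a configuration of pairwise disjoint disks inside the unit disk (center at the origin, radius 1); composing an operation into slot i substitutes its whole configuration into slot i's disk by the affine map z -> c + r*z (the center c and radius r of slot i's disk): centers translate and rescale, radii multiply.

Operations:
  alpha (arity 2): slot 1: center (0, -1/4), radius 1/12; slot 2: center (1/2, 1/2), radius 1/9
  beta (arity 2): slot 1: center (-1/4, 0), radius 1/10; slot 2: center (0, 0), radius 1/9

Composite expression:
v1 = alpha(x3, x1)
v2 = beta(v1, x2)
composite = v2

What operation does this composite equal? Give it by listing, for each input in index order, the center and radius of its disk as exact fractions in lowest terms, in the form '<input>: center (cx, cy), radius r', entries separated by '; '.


Affine substitution under beta: radii multiply and x-centers shift.
tracing x3 down its 2-map path: center (-1/4, -1/40), radius 1/120
tracing x1 down its 2-map path: center (-1/5, 1/20), radius 1/90
tracing x2 down its 1-map path: center (0, 0), radius 1/9

x1: center (-1/5, 1/20), radius 1/90; x2: center (0, 0), radius 1/9; x3: center (-1/4, -1/40), radius 1/120


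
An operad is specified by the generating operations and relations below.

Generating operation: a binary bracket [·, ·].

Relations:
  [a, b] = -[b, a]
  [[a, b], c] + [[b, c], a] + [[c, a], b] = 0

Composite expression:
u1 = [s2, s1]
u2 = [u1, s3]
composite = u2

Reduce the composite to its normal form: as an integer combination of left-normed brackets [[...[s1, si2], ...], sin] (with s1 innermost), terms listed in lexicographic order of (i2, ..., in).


-[[s1, s2], s3]


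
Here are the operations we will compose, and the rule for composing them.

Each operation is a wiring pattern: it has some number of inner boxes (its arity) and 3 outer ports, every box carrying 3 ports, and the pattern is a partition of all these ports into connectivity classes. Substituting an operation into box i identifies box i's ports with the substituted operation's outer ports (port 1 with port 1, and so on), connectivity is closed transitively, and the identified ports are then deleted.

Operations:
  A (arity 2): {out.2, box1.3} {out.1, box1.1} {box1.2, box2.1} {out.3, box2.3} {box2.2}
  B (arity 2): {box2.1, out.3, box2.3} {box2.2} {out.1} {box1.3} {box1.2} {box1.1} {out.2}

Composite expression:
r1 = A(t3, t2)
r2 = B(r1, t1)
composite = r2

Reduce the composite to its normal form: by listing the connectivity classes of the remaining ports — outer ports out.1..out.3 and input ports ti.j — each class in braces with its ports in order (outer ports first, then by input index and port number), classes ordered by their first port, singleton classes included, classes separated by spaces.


After gluing at B, chains via deleted ports link the t-ports.
through A, on inputs (t3, t2): {out.1, t3.1} {out.2, t3.3} {out.3, t2.3} {t2.1, t3.2} {t2.2} (out.j = stage outer ports)
through B, on inputs (t3, t2, t1): {out.1} {out.2} {out.3, t1.1, t1.3} {t1.2} {t2.1, t3.2} {t2.2} {t2.3} {t3.1} {t3.3} (out.j = stage outer ports)

{out.1} {out.2} {out.3, t1.1, t1.3} {t1.2} {t2.1, t3.2} {t2.2} {t2.3} {t3.1} {t3.3}


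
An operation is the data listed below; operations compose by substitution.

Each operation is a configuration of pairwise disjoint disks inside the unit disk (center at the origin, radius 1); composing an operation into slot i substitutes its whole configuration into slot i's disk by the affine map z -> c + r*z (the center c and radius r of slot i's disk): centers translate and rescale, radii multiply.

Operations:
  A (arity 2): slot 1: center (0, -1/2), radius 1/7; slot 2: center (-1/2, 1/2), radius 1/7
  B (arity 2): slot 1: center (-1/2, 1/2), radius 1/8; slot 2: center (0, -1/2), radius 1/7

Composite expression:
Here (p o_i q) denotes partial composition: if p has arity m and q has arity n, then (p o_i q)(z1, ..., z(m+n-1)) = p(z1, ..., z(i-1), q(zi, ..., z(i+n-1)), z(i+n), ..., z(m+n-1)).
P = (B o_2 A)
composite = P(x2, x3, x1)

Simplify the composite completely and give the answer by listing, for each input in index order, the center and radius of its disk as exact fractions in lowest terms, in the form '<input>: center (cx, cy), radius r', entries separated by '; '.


Nesting under B composes maps z -> c + r*z down each x-path.
x2: after 1 affine step, its disk has center (-1/2, 1/2), radius 1/8
x3: after 2 affine steps, its disk has center (0, -4/7), radius 1/49
x1: after 2 affine steps, its disk has center (-1/14, -3/7), radius 1/49

x1: center (-1/14, -3/7), radius 1/49; x2: center (-1/2, 1/2), radius 1/8; x3: center (0, -4/7), radius 1/49


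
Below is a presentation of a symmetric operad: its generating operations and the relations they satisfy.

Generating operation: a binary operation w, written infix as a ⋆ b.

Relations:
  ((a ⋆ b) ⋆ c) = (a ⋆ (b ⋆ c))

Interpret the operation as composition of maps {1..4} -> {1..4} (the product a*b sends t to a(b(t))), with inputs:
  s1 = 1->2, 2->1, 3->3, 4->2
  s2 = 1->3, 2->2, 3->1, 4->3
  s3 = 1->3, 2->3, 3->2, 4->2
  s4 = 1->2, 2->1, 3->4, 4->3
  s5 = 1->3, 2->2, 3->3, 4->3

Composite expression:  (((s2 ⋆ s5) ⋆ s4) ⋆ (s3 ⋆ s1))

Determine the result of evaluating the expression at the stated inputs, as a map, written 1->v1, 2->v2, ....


1->1, 2->1, 3->1, 4->1

(s2 ⋆ s5) = 1->1, 2->2, 3->1, 4->1
((s2 ⋆ s5) ⋆ s4) = 1->2, 2->1, 3->1, 4->1
(s3 ⋆ s1) = 1->3, 2->3, 3->2, 4->3
(((s2 ⋆ s5) ⋆ s4) ⋆ (s3 ⋆ s1)) = 1->1, 2->1, 3->1, 4->1


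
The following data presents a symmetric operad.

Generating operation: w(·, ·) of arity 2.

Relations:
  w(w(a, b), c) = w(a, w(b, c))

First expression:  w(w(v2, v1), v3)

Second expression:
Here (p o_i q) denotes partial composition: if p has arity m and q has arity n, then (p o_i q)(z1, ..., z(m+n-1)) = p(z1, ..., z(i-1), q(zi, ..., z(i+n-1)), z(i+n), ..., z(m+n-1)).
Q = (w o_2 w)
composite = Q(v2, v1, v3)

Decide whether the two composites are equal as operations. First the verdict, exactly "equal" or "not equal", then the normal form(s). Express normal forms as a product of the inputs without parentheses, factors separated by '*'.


Normal form of the first expression: v2 * v1 * v3
Normal form of the second expression: v2 * v1 * v3
Same normal form: equal.

equal: each reduces to v2 * v1 * v3


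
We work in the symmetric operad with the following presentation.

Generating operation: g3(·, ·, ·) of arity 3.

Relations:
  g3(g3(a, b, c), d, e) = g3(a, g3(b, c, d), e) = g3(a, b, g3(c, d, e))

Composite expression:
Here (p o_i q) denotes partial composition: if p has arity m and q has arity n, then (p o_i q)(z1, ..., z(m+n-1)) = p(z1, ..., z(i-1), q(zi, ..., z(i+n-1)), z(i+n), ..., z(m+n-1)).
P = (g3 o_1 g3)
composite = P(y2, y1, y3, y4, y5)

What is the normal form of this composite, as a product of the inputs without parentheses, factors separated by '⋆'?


y2 ⋆ y1 ⋆ y3 ⋆ y4 ⋆ y5

All parenthesizations of g3 agree; list the y-inputs left to right.
g3(y2, y1, y3) collapses to y2 ⋆ y1 ⋆ y3
g3(g3(y2, y1, y3), y4, y5) collapses to y2 ⋆ y1 ⋆ y3 ⋆ y4 ⋆ y5


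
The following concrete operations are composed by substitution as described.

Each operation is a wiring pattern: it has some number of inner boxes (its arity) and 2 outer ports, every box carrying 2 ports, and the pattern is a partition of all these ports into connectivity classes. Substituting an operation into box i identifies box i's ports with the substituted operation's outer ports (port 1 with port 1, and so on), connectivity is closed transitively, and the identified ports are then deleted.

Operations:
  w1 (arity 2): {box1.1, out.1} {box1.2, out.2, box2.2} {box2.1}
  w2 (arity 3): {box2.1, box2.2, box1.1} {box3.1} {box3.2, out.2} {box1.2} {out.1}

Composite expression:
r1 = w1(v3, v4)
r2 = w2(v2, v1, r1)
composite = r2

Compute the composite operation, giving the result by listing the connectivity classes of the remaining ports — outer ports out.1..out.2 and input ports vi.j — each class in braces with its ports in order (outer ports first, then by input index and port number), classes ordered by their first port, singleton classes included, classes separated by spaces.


Treat the ports identified at w2 as solder joints: merge, then drop.
through w1, on inputs (v3, v4): {out.1, v3.1} {out.2, v3.2, v4.2} {v4.1} (out.j = stage outer ports)
through w2, on inputs (v2, v1, v3, v4): {out.1} {out.2, v3.2, v4.2} {v1.1, v1.2, v2.1} {v2.2} {v3.1} {v4.1} (out.j = stage outer ports)

{out.1} {out.2, v3.2, v4.2} {v1.1, v1.2, v2.1} {v2.2} {v3.1} {v4.1}


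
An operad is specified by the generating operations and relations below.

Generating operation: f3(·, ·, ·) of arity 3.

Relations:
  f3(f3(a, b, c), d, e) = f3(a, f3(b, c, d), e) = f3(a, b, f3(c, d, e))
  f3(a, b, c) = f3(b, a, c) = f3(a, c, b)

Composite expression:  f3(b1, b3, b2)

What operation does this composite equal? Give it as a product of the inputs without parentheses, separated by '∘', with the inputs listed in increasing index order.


Any arrangement under f3 is one operation, so sort the b-inputs.
f3(b1, b3, b2) spells out as b1 ∘ b3 ∘ b2
the factors in increasing index order: b1 ∘ b2 ∘ b3

b1 ∘ b2 ∘ b3


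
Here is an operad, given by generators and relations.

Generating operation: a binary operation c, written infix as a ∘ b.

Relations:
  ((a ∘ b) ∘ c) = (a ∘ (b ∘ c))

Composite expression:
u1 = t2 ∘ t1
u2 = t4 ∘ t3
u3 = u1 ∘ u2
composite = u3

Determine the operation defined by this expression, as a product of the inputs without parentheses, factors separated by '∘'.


t2 ∘ t1 ∘ t4 ∘ t3

Key point: c is associative — brackets drop, the t-order remains.
(t2 ∘ t1) unparenthesizes to t2 ∘ t1
(t4 ∘ t3) unparenthesizes to t4 ∘ t3
((t2 ∘ t1) ∘ (t4 ∘ t3)) unparenthesizes to t2 ∘ t1 ∘ t4 ∘ t3


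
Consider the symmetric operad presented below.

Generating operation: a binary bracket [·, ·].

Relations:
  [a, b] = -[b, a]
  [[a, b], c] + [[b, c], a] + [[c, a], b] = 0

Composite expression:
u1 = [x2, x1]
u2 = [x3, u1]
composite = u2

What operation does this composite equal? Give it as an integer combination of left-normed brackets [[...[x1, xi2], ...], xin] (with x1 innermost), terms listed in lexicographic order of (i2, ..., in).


A multilinear Lie element is pinned by x1-initial words (x1 innermost).
Composite bracket: [x3, [x2, x1]]
Under [a, b] = ab - ba we get 4 signed associative words (2^2 = 4).
Collect the words opening with x1:
  x1x2x3 (sign +1) contributes +[[x1, x2], x3]

[[x1, x2], x3]


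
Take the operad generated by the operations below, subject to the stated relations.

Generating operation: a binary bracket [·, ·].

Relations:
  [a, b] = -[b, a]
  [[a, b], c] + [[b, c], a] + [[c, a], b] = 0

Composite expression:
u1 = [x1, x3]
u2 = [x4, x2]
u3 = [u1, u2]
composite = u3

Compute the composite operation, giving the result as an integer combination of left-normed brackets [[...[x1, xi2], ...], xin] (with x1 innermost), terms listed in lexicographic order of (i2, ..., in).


-[[[x1, x3], x2], x4] + [[[x1, x3], x4], x2]

Expand each bracket as ab - ba; the x1-initial words give the coefficients.
Composite bracket: [[x1, x3], [x4, x2]]
Full expansion: 8 signed words from ab - ba (2^3 = 8).
Keep just the words that open with x1:
  sign of x1x3x2x4 is -1, so it contributes -[[[x1, x3], x2], x4]
  sign of x1x3x4x2 is +1, so it contributes +[[[x1, x3], x4], x2]


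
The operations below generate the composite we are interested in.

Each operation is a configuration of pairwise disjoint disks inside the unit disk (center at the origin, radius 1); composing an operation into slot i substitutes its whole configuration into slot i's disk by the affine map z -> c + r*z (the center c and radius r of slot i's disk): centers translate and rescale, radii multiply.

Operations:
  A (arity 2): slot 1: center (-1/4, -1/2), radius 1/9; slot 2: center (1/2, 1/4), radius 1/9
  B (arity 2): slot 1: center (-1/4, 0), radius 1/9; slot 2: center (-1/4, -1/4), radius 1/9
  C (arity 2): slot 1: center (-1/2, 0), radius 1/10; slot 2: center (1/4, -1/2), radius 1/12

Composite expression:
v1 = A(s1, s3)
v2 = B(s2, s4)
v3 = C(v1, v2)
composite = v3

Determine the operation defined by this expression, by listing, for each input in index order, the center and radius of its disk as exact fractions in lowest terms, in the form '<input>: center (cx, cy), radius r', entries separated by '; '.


s1: center (-21/40, -1/20), radius 1/90; s2: center (11/48, -1/2), radius 1/108; s3: center (-9/20, 1/40), radius 1/90; s4: center (11/48, -25/48), radius 1/108
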